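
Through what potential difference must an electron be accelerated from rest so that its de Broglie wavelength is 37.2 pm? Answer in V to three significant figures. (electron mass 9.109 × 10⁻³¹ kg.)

p = h/λ = 6.626 × 10⁻³⁴ / 3.720 × 10⁻¹¹ = 1.781 × 10⁻²³ kg·m/s.
KE = p²/(2m) = 1.741 × 10⁻¹⁶ J.
V = KE/e = 1.741 × 10⁻¹⁶ / (1.602 × 10⁻¹⁹) = 1090 V.

V = 1090 V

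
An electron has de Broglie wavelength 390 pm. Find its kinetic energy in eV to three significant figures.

p = h/λ = 6.626 × 10⁻³⁴ / 3.900 × 10⁻¹⁰ = 1.699 × 10⁻²⁴ kg·m/s.
KE = p²/(2m) = (1.699 × 10⁻²⁴)² / (2 × 9.109 × 10⁻³¹) = 1.584 × 10⁻¹⁸ J = 9.89 eV.

KE = 9.89 eV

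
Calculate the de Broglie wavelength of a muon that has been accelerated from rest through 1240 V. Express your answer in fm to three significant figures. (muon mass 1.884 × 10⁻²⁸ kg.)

λ = 2420 fm

KE = eV = 1.602 × 10⁻¹⁹ × 1240 = 1.986 × 10⁻¹⁶ J.
p = √(2mKE) = √(2 × 1.884 × 10⁻²⁸ × 1.986 × 10⁻¹⁶) = 2.736 × 10⁻²² kg·m/s.
λ = h/p = 6.626 × 10⁻³⁴ / 2.736 × 10⁻²² = 2.42 × 10⁻¹² m = 2420 fm.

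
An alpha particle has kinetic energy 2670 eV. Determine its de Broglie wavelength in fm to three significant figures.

KE = 2670 eV = 4.277 × 10⁻¹⁶ J.
p = √(2mKE) = √(2 × 6.645 × 10⁻²⁷ × 4.277 × 10⁻¹⁶) = 2.384 × 10⁻²¹ kg·m/s.
λ = h/p = 6.626 × 10⁻³⁴ / 2.384 × 10⁻²¹ = 2.78 × 10⁻¹³ m = 278 fm.

λ = 278 fm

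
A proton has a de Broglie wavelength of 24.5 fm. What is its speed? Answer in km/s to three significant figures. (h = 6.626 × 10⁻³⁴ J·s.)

p = h/λ = 6.626 × 10⁻³⁴ / 2.450 × 10⁻¹⁴ = 2.704 × 10⁻²⁰ kg·m/s.
v = p/m = 2.704 × 10⁻²⁰ / 1.673 × 10⁻²⁷ = 1.62 × 10⁷ m/s = 1.62 × 10⁴ km/s.

v = 1.62 × 10⁴ km/s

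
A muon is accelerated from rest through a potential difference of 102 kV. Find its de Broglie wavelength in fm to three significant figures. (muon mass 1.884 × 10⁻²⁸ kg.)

λ = 267 fm

KE = eV = 1.602 × 10⁻¹⁹ × 1.020 × 10⁵ = 1.634 × 10⁻¹⁴ J.
p = √(2mKE) = √(2 × 1.884 × 10⁻²⁸ × 1.634 × 10⁻¹⁴) = 2.481 × 10⁻²¹ kg·m/s.
λ = h/p = 6.626 × 10⁻³⁴ / 2.481 × 10⁻²¹ = 2.67 × 10⁻¹³ m = 267 fm.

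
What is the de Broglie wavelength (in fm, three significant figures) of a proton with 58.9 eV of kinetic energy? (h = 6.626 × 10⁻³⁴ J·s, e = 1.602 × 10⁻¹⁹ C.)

KE = 58.9 eV = 9.436 × 10⁻¹⁸ J.
p = √(2mKE) = √(2 × 1.673 × 10⁻²⁷ × 9.436 × 10⁻¹⁸) = 1.777 × 10⁻²² kg·m/s.
λ = h/p = 6.626 × 10⁻³⁴ / 1.777 × 10⁻²² = 3.73 × 10⁻¹² m = 3730 fm.

λ = 3730 fm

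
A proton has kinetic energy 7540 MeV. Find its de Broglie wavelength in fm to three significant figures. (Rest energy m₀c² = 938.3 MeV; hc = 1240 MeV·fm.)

λ = 0.147 fm

Total energy E = KE + m₀c² = 7540 + 938.3 = 8478.3 MeV.
(pc)² = E² − (m₀c²)² = (8478.3)² − (938.3)² = 7.100 × 10⁷ MeV², so pc = 8426 MeV.
λ = hc/(pc) = 1240 MeV·fm / 8426 MeV = 0.147 fm.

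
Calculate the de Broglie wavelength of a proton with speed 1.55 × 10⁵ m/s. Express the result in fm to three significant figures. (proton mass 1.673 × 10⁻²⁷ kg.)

p = mv = 1.673 × 10⁻²⁷ × 1.55 × 10⁵ = 2.593 × 10⁻²² kg·m/s.
λ = h/p = 6.626 × 10⁻³⁴ / 2.593 × 10⁻²² = 2.56 × 10⁻¹² m = 2560 fm.

λ = 2560 fm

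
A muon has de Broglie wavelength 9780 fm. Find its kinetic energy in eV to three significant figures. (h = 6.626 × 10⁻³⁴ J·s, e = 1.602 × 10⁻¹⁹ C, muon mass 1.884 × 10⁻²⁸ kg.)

p = h/λ = 6.626 × 10⁻³⁴ / 9.780 × 10⁻¹² = 6.775 × 10⁻²³ kg·m/s.
KE = p²/(2m) = (6.775 × 10⁻²³)² / (2 × 1.884 × 10⁻²⁸) = 1.218 × 10⁻¹⁷ J = 76.0 eV.

KE = 76.0 eV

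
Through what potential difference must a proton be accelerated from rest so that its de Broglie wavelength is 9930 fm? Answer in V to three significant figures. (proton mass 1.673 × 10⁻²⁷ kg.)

p = h/λ = 6.626 × 10⁻³⁴ / 9.930 × 10⁻¹² = 6.673 × 10⁻²³ kg·m/s.
KE = p²/(2m) = 1.331 × 10⁻¹⁸ J.
V = KE/e = 1.331 × 10⁻¹⁸ / (1.602 × 10⁻¹⁹) = 8.31 V.

V = 8.31 V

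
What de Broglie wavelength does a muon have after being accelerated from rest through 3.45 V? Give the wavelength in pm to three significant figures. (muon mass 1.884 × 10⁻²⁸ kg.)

λ = 45.9 pm

KE = eV = 1.602 × 10⁻¹⁹ × 3.450 = 5.527 × 10⁻¹⁹ J.
p = √(2mKE) = √(2 × 1.884 × 10⁻²⁸ × 5.527 × 10⁻¹⁹) = 1.443 × 10⁻²³ kg·m/s.
λ = h/p = 6.626 × 10⁻³⁴ / 1.443 × 10⁻²³ = 4.59 × 10⁻¹¹ m = 45.9 pm.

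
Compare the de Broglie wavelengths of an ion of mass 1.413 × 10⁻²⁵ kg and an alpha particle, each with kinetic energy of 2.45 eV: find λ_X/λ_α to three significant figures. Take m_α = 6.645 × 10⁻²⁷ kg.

At fixed KE, p = √(2mKE) so λ = h/p ∝ 1/√m.
λ_X/λ_α = √(m_α/m_X) = √(6.645 × 10⁻²⁷/1.413 × 10⁻²⁵) = √(0.04703) = 0.217.

λ_X/λ_α = 0.217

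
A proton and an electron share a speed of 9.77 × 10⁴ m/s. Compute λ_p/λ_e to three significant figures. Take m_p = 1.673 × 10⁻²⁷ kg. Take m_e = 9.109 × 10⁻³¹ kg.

λ_p/λ_e = 5.44 × 10⁻⁴

At fixed v, p = mv so λ = h/(mv) ∝ 1/m.
λ_p/λ_e = m_e/m_p = 9.109 × 10⁻³¹/1.673 × 10⁻²⁷ = 5.44 × 10⁻⁴.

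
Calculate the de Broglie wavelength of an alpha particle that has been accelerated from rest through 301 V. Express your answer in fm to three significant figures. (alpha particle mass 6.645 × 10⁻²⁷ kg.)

KE = 2eV = 2 × 1.602 × 10⁻¹⁹ × 301.0 = 9.644 × 10⁻¹⁷ J.
p = √(2mKE) = √(2 × 6.645 × 10⁻²⁷ × 9.644 × 10⁻¹⁷) = 1.132 × 10⁻²¹ kg·m/s.
λ = h/p = 6.626 × 10⁻³⁴ / 1.132 × 10⁻²¹ = 5.85 × 10⁻¹³ m = 585 fm.

λ = 585 fm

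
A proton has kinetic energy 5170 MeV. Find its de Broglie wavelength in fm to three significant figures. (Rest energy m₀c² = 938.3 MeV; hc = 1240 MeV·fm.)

Total energy E = KE + m₀c² = 5170 + 938.3 = 6108.3 MeV.
(pc)² = E² − (m₀c²)² = (6108.3)² − (938.3)² = 3.643 × 10⁷ MeV², so pc = 6036 MeV.
λ = hc/(pc) = 1240 MeV·fm / 6036 MeV = 0.205 fm.

λ = 0.205 fm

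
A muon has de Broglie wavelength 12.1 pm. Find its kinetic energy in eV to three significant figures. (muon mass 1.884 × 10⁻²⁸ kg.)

p = h/λ = 6.626 × 10⁻³⁴ / 1.210 × 10⁻¹¹ = 5.476 × 10⁻²³ kg·m/s.
KE = p²/(2m) = (5.476 × 10⁻²³)² / (2 × 1.884 × 10⁻²⁸) = 7.958 × 10⁻¹⁸ J = 49.7 eV.

KE = 49.7 eV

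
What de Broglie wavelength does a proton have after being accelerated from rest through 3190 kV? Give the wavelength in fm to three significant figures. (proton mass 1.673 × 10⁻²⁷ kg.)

λ = 16.0 fm

KE = eV = 1.602 × 10⁻¹⁹ × 3.190 × 10⁶ = 5.110 × 10⁻¹³ J.
p = √(2mKE) = √(2 × 1.673 × 10⁻²⁷ × 5.110 × 10⁻¹³) = 4.135 × 10⁻²⁰ kg·m/s.
λ = h/p = 6.626 × 10⁻³⁴ / 4.135 × 10⁻²⁰ = 1.60 × 10⁻¹⁴ m = 16.0 fm.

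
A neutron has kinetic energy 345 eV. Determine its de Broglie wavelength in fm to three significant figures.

λ = 1540 fm

KE = 345 eV = 5.527 × 10⁻¹⁷ J.
p = √(2mKE) = √(2 × 1.675 × 10⁻²⁷ × 5.527 × 10⁻¹⁷) = 4.303 × 10⁻²² kg·m/s.
λ = h/p = 6.626 × 10⁻³⁴ / 4.303 × 10⁻²² = 1.54 × 10⁻¹² m = 1540 fm.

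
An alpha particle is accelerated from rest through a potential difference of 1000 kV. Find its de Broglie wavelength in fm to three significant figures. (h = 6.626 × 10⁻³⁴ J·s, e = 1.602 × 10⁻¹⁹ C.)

KE = 2eV = 2 × 1.602 × 10⁻¹⁹ × 1.000 × 10⁶ = 3.204 × 10⁻¹³ J.
p = √(2mKE) = √(2 × 6.645 × 10⁻²⁷ × 3.204 × 10⁻¹³) = 6.525 × 10⁻²⁰ kg·m/s.
λ = h/p = 6.626 × 10⁻³⁴ / 6.525 × 10⁻²⁰ = 1.02 × 10⁻¹⁴ m = 10.2 fm.

λ = 10.2 fm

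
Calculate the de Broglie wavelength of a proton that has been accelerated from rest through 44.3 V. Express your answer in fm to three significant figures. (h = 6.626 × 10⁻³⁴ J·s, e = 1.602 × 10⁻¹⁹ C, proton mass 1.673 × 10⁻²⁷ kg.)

KE = eV = 1.602 × 10⁻¹⁹ × 44.30 = 7.097 × 10⁻¹⁸ J.
p = √(2mKE) = √(2 × 1.673 × 10⁻²⁷ × 7.097 × 10⁻¹⁸) = 1.541 × 10⁻²² kg·m/s.
λ = h/p = 6.626 × 10⁻³⁴ / 1.541 × 10⁻²² = 4.30 × 10⁻¹² m = 4300 fm.

λ = 4300 fm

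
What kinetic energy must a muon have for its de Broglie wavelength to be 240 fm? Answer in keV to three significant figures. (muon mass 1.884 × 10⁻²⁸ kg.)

KE = 126 keV

p = h/λ = 6.626 × 10⁻³⁴ / 2.400 × 10⁻¹³ = 2.761 × 10⁻²¹ kg·m/s.
KE = p²/(2m) = (2.761 × 10⁻²¹)² / (2 × 1.884 × 10⁻²⁸) = 2.023 × 10⁻¹⁴ J = 126 keV.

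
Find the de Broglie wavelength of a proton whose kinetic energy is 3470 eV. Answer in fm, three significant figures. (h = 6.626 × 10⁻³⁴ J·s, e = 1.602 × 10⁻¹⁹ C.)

λ = 486 fm

KE = 3470 eV = 5.559 × 10⁻¹⁶ J.
p = √(2mKE) = √(2 × 1.673 × 10⁻²⁷ × 5.559 × 10⁻¹⁶) = 1.364 × 10⁻²¹ kg·m/s.
λ = h/p = 6.626 × 10⁻³⁴ / 1.364 × 10⁻²¹ = 4.86 × 10⁻¹³ m = 486 fm.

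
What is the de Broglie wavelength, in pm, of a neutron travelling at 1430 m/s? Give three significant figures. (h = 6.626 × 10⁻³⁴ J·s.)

p = mv = 1.675 × 10⁻²⁷ × 1430 = 2.395 × 10⁻²⁴ kg·m/s.
λ = h/p = 6.626 × 10⁻³⁴ / 2.395 × 10⁻²⁴ = 2.77 × 10⁻¹⁰ m = 277 pm.

λ = 277 pm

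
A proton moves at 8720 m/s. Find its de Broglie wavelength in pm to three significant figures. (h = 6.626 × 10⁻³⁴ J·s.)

λ = 45.4 pm

p = mv = 1.673 × 10⁻²⁷ × 8720 = 1.459 × 10⁻²³ kg·m/s.
λ = h/p = 6.626 × 10⁻³⁴ / 1.459 × 10⁻²³ = 4.54 × 10⁻¹¹ m = 45.4 pm.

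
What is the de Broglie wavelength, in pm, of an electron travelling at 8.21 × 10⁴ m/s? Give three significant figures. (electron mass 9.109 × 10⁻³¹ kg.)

λ = 8860 pm

p = mv = 9.109 × 10⁻³¹ × 8.21 × 10⁴ = 7.478 × 10⁻²⁶ kg·m/s.
λ = h/p = 6.626 × 10⁻³⁴ / 7.478 × 10⁻²⁶ = 8.86 × 10⁻⁹ m = 8860 pm.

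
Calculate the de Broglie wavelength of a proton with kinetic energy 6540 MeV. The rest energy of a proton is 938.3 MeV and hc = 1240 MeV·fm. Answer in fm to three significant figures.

λ = 0.167 fm

Total energy E = KE + m₀c² = 6540 + 938.3 = 7478.3 MeV.
(pc)² = E² − (m₀c²)² = (7478.3)² − (938.3)² = 5.504 × 10⁷ MeV², so pc = 7419 MeV.
λ = hc/(pc) = 1240 MeV·fm / 7419 MeV = 0.167 fm.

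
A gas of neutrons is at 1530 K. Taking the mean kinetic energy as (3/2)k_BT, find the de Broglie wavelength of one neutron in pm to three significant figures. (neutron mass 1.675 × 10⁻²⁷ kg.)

KE = (3/2)k_BT = 1.5 × 1.381 × 10⁻²³ × 1530 = 3.169 × 10⁻²⁰ J.
p = √(2mKE) = √(2 × 1.675 × 10⁻²⁷ × 3.169 × 10⁻²⁰) = 1.030 × 10⁻²³ kg·m/s.
λ = h/p = 6.43 × 10⁻¹¹ m = 64.3 pm.

λ = 64.3 pm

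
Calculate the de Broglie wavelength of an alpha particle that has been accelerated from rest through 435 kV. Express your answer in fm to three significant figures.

λ = 15.4 fm

KE = 2eV = 2 × 1.602 × 10⁻¹⁹ × 4.350 × 10⁵ = 1.394 × 10⁻¹³ J.
p = √(2mKE) = √(2 × 6.645 × 10⁻²⁷ × 1.394 × 10⁻¹³) = 4.304 × 10⁻²⁰ kg·m/s.
λ = h/p = 6.626 × 10⁻³⁴ / 4.304 × 10⁻²⁰ = 1.54 × 10⁻¹⁴ m = 15.4 fm.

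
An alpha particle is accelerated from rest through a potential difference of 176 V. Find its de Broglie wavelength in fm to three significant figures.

λ = 765 fm

KE = 2eV = 2 × 1.602 × 10⁻¹⁹ × 176.0 = 5.639 × 10⁻¹⁷ J.
p = √(2mKE) = √(2 × 6.645 × 10⁻²⁷ × 5.639 × 10⁻¹⁷) = 8.657 × 10⁻²² kg·m/s.
λ = h/p = 6.626 × 10⁻³⁴ / 8.657 × 10⁻²² = 7.65 × 10⁻¹³ m = 765 fm.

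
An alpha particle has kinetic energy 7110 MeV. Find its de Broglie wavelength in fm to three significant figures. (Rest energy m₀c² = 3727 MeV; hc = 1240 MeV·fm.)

λ = 0.122 fm

Total energy E = KE + m₀c² = 7110 + 3727 = 10837 MeV.
(pc)² = E² − (m₀c²)² = (10837)² − (3727)² = 1.036 × 10⁸ MeV², so pc = 1.018 × 10⁴ MeV.
λ = hc/(pc) = 1240 MeV·fm / 1.018 × 10⁴ MeV = 0.122 fm.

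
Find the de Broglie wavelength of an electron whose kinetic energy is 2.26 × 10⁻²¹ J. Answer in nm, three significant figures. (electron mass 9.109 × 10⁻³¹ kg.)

λ = 10.3 nm

p = √(2mKE) = √(2 × 9.109 × 10⁻³¹ × 2.260 × 10⁻²¹) = 6.417 × 10⁻²⁶ kg·m/s.
λ = h/p = 6.626 × 10⁻³⁴ / 6.417 × 10⁻²⁶ = 1.03 × 10⁻⁸ m = 10.3 nm.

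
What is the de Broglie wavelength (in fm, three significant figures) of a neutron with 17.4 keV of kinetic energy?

λ = 217 fm

KE = 17.4 keV = 2.787 × 10⁻¹⁵ J.
p = √(2mKE) = √(2 × 1.675 × 10⁻²⁷ × 2.787 × 10⁻¹⁵) = 3.056 × 10⁻²¹ kg·m/s.
λ = h/p = 6.626 × 10⁻³⁴ / 3.056 × 10⁻²¹ = 2.17 × 10⁻¹³ m = 217 fm.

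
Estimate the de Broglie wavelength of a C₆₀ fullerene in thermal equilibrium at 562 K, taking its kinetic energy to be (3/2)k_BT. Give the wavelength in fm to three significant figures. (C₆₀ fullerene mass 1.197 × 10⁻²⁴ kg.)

KE = (3/2)k_BT = 1.5 × 1.381 × 10⁻²³ × 562 = 1.164 × 10⁻²⁰ J.
p = √(2mKE) = √(2 × 1.197 × 10⁻²⁴ × 1.164 × 10⁻²⁰) = 1.669 × 10⁻²² kg·m/s.
λ = h/p = 3.97 × 10⁻¹² m = 3970 fm.

λ = 3970 fm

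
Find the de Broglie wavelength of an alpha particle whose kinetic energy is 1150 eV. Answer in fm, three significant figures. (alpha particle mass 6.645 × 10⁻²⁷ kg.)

λ = 423 fm

KE = 1150 eV = 1.842 × 10⁻¹⁶ J.
p = √(2mKE) = √(2 × 6.645 × 10⁻²⁷ × 1.842 × 10⁻¹⁶) = 1.565 × 10⁻²¹ kg·m/s.
λ = h/p = 6.626 × 10⁻³⁴ / 1.565 × 10⁻²¹ = 4.23 × 10⁻¹³ m = 423 fm.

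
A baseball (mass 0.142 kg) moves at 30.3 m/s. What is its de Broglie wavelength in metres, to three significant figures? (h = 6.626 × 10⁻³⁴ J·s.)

λ = 1.54 × 10⁻³⁴ m

p = mv = 0.142 × 30.3 = 4.303 kg·m/s.
λ = h/p = 6.626 × 10⁻³⁴ / 4.303 = 1.54 × 10⁻³⁴ m.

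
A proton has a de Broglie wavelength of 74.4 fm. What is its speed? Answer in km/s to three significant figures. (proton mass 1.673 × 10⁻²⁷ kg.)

v = 5320 km/s

p = h/λ = 6.626 × 10⁻³⁴ / 7.440 × 10⁻¹⁴ = 8.906 × 10⁻²¹ kg·m/s.
v = p/m = 8.906 × 10⁻²¹ / 1.673 × 10⁻²⁷ = 5.32 × 10⁶ m/s = 5320 km/s.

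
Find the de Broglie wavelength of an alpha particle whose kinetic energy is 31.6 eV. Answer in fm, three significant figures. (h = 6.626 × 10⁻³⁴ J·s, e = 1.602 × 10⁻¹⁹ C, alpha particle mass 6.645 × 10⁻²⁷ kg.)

KE = 31.6 eV = 5.062 × 10⁻¹⁸ J.
p = √(2mKE) = √(2 × 6.645 × 10⁻²⁷ × 5.062 × 10⁻¹⁸) = 2.594 × 10⁻²² kg·m/s.
λ = h/p = 6.626 × 10⁻³⁴ / 2.594 × 10⁻²² = 2.55 × 10⁻¹² m = 2550 fm.

λ = 2550 fm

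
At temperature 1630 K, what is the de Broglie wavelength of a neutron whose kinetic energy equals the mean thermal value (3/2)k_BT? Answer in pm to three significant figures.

λ = 62.3 pm

KE = (3/2)k_BT = 1.5 × 1.381 × 10⁻²³ × 1630 = 3.377 × 10⁻²⁰ J.
p = √(2mKE) = √(2 × 1.675 × 10⁻²⁷ × 3.377 × 10⁻²⁰) = 1.064 × 10⁻²³ kg·m/s.
λ = h/p = 6.23 × 10⁻¹¹ m = 62.3 pm.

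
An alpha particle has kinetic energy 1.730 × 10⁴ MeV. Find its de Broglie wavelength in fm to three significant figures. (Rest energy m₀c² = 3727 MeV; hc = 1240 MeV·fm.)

λ = 0.0599 fm

Total energy E = KE + m₀c² = 1.730 × 10⁴ + 3727 = 21027 MeV.
(pc)² = E² − (m₀c²)² = (21027)² − (3727)² = 4.282 × 10⁸ MeV², so pc = 2.069 × 10⁴ MeV.
λ = hc/(pc) = 1240 MeV·fm / 2.069 × 10⁴ MeV = 0.0599 fm.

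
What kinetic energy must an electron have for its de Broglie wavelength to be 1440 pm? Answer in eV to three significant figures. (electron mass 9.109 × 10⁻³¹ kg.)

p = h/λ = 6.626 × 10⁻³⁴ / 1.440 × 10⁻⁹ = 4.601 × 10⁻²⁵ kg·m/s.
KE = p²/(2m) = (4.601 × 10⁻²⁵)² / (2 × 9.109 × 10⁻³¹) = 1.162 × 10⁻¹⁹ J = 0.725 eV.

KE = 0.725 eV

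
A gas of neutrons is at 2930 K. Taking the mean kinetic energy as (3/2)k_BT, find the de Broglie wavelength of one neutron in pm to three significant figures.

λ = 46.5 pm

KE = (3/2)k_BT = 1.5 × 1.381 × 10⁻²³ × 2930 = 6.069 × 10⁻²⁰ J.
p = √(2mKE) = √(2 × 1.675 × 10⁻²⁷ × 6.069 × 10⁻²⁰) = 1.426 × 10⁻²³ kg·m/s.
λ = h/p = 4.65 × 10⁻¹¹ m = 46.5 pm.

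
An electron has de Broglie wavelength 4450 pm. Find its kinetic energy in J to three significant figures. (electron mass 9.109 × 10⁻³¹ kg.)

p = h/λ = 6.626 × 10⁻³⁴ / 4.450 × 10⁻⁹ = 1.489 × 10⁻²⁵ kg·m/s.
KE = p²/(2m) = (1.489 × 10⁻²⁵)² / (2 × 9.109 × 10⁻³¹) = 1.217 × 10⁻²⁰ J = 1.22 × 10⁻²⁰ J.

KE = 1.22 × 10⁻²⁰ J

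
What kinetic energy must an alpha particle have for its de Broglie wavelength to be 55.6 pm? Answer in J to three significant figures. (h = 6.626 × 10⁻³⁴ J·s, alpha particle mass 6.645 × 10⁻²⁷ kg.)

p = h/λ = 6.626 × 10⁻³⁴ / 5.560 × 10⁻¹¹ = 1.192 × 10⁻²³ kg·m/s.
KE = p²/(2m) = (1.192 × 10⁻²³)² / (2 × 6.645 × 10⁻²⁷) = 1.069 × 10⁻²⁰ J = 1.07 × 10⁻²⁰ J.

KE = 1.07 × 10⁻²⁰ J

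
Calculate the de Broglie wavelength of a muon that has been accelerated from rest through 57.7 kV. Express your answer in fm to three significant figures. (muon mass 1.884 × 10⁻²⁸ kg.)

KE = eV = 1.602 × 10⁻¹⁹ × 5.770 × 10⁴ = 9.244 × 10⁻¹⁵ J.
p = √(2mKE) = √(2 × 1.884 × 10⁻²⁸ × 9.244 × 10⁻¹⁵) = 1.866 × 10⁻²¹ kg·m/s.
λ = h/p = 6.626 × 10⁻³⁴ / 1.866 × 10⁻²¹ = 3.55 × 10⁻¹³ m = 355 fm.

λ = 355 fm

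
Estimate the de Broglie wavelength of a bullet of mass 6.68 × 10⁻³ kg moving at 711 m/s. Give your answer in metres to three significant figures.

λ = 1.40 × 10⁻³⁴ m

p = mv = 6.68 × 10⁻³ × 711 = 4.749 kg·m/s.
λ = h/p = 6.626 × 10⁻³⁴ / 4.749 = 1.40 × 10⁻³⁴ m.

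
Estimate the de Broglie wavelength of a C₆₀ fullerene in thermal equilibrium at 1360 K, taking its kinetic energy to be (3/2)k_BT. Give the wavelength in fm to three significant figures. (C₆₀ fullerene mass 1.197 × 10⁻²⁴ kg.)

KE = (3/2)k_BT = 1.5 × 1.381 × 10⁻²³ × 1360 = 2.817 × 10⁻²⁰ J.
p = √(2mKE) = √(2 × 1.197 × 10⁻²⁴ × 2.817 × 10⁻²⁰) = 2.597 × 10⁻²² kg·m/s.
λ = h/p = 2.55 × 10⁻¹² m = 2550 fm.

λ = 2550 fm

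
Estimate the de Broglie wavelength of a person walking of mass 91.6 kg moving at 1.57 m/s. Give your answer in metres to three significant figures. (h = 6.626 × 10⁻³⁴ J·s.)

p = mv = 91.6 × 1.57 = 1.438 × 10² kg·m/s.
λ = h/p = 6.626 × 10⁻³⁴ / 1.438 × 10² = 4.61 × 10⁻³⁶ m.

λ = 4.61 × 10⁻³⁶ m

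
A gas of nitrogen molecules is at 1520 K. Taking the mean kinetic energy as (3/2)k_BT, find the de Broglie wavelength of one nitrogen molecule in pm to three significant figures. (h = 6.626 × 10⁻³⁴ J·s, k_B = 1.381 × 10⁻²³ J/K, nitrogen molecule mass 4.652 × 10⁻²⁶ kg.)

λ = 12.2 pm

KE = (3/2)k_BT = 1.5 × 1.381 × 10⁻²³ × 1520 = 3.149 × 10⁻²⁰ J.
p = √(2mKE) = √(2 × 4.652 × 10⁻²⁶ × 3.149 × 10⁻²⁰) = 5.413 × 10⁻²³ kg·m/s.
λ = h/p = 1.22 × 10⁻¹¹ m = 12.2 pm.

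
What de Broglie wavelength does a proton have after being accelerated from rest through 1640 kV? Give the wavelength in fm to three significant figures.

λ = 22.3 fm

KE = eV = 1.602 × 10⁻¹⁹ × 1.640 × 10⁶ = 2.627 × 10⁻¹³ J.
p = √(2mKE) = √(2 × 1.673 × 10⁻²⁷ × 2.627 × 10⁻¹³) = 2.965 × 10⁻²⁰ kg·m/s.
λ = h/p = 6.626 × 10⁻³⁴ / 2.965 × 10⁻²⁰ = 2.23 × 10⁻¹⁴ m = 22.3 fm.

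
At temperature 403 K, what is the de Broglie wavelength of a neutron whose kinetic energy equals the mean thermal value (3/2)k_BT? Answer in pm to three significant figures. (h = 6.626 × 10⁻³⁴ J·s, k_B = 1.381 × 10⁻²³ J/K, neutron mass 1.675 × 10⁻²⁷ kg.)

KE = (3/2)k_BT = 1.5 × 1.381 × 10⁻²³ × 403 = 8.348 × 10⁻²¹ J.
p = √(2mKE) = √(2 × 1.675 × 10⁻²⁷ × 8.348 × 10⁻²¹) = 5.288 × 10⁻²⁴ kg·m/s.
λ = h/p = 1.25 × 10⁻¹⁰ m = 125 pm.

λ = 125 pm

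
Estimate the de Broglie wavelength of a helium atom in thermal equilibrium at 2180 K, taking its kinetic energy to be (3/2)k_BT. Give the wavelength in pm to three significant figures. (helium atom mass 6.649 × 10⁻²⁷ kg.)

λ = 27.0 pm

KE = (3/2)k_BT = 1.5 × 1.381 × 10⁻²³ × 2180 = 4.516 × 10⁻²⁰ J.
p = √(2mKE) = √(2 × 6.649 × 10⁻²⁷ × 4.516 × 10⁻²⁰) = 2.451 × 10⁻²³ kg·m/s.
λ = h/p = 2.70 × 10⁻¹¹ m = 27.0 pm.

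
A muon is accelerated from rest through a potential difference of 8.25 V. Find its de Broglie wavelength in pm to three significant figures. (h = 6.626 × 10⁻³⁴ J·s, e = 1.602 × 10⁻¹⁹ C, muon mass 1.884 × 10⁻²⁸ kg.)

λ = 29.7 pm

KE = eV = 1.602 × 10⁻¹⁹ × 8.250 = 1.322 × 10⁻¹⁸ J.
p = √(2mKE) = √(2 × 1.884 × 10⁻²⁸ × 1.322 × 10⁻¹⁸) = 2.232 × 10⁻²³ kg·m/s.
λ = h/p = 6.626 × 10⁻³⁴ / 2.232 × 10⁻²³ = 2.97 × 10⁻¹¹ m = 29.7 pm.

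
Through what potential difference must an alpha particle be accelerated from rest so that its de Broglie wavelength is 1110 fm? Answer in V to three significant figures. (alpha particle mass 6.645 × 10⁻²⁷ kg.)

p = h/λ = 6.626 × 10⁻³⁴ / 1.110 × 10⁻¹² = 5.969 × 10⁻²² kg·m/s.
KE = p²/(2m) = 2.681 × 10⁻¹⁷ J.
V = KE/2e = 2.681 × 10⁻¹⁷ / (2 × 1.602 × 10⁻¹⁹) = 83.7 V.

V = 83.7 V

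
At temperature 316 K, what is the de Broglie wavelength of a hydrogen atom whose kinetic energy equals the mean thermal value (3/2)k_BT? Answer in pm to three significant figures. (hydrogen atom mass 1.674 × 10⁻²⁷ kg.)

KE = (3/2)k_BT = 1.5 × 1.381 × 10⁻²³ × 316 = 6.546 × 10⁻²¹ J.
p = √(2mKE) = √(2 × 1.674 × 10⁻²⁷ × 6.546 × 10⁻²¹) = 4.681 × 10⁻²⁴ kg·m/s.
λ = h/p = 1.42 × 10⁻¹⁰ m = 142 pm.

λ = 142 pm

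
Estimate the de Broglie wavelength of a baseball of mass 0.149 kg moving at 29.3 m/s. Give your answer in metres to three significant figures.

p = mv = 0.149 × 29.3 = 4.366 kg·m/s.
λ = h/p = 6.626 × 10⁻³⁴ / 4.366 = 1.52 × 10⁻³⁴ m.

λ = 1.52 × 10⁻³⁴ m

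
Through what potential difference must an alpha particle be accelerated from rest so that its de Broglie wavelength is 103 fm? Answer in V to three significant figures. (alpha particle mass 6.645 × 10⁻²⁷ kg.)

V = 9720 V

p = h/λ = 6.626 × 10⁻³⁴ / 1.030 × 10⁻¹³ = 6.433 × 10⁻²¹ kg·m/s.
KE = p²/(2m) = 3.114 × 10⁻¹⁵ J.
V = KE/2e = 3.114 × 10⁻¹⁵ / (2 × 1.602 × 10⁻¹⁹) = 9720 V.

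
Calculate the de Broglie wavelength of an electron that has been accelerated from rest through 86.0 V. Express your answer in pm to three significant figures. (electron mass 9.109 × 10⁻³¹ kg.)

λ = 132 pm

KE = eV = 1.602 × 10⁻¹⁹ × 86.00 = 1.378 × 10⁻¹⁷ J.
p = √(2mKE) = √(2 × 9.109 × 10⁻³¹ × 1.378 × 10⁻¹⁷) = 5.010 × 10⁻²⁴ kg·m/s.
λ = h/p = 6.626 × 10⁻³⁴ / 5.010 × 10⁻²⁴ = 1.32 × 10⁻¹⁰ m = 132 pm.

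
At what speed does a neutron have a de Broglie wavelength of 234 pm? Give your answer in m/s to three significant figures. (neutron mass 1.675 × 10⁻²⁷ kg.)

v = 1690 m/s

p = h/λ = 6.626 × 10⁻³⁴ / 2.340 × 10⁻¹⁰ = 2.832 × 10⁻²⁴ kg·m/s.
v = p/m = 2.832 × 10⁻²⁴ / 1.675 × 10⁻²⁷ = 1.69 × 10³ m/s = 1690 m/s.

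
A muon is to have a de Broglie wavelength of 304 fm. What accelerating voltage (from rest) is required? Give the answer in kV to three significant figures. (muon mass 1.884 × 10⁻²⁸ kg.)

p = h/λ = 6.626 × 10⁻³⁴ / 3.040 × 10⁻¹³ = 2.180 × 10⁻²¹ kg·m/s.
KE = p²/(2m) = 1.261 × 10⁻¹⁴ J.
V = KE/e = 1.261 × 10⁻¹⁴ / (1.602 × 10⁻¹⁹) = 78.7 kV.

V = 78.7 kV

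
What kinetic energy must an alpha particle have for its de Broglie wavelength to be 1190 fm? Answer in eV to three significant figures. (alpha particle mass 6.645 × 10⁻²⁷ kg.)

KE = 146 eV

p = h/λ = 6.626 × 10⁻³⁴ / 1.190 × 10⁻¹² = 5.568 × 10⁻²² kg·m/s.
KE = p²/(2m) = (5.568 × 10⁻²²)² / (2 × 6.645 × 10⁻²⁷) = 2.333 × 10⁻¹⁷ J = 146 eV.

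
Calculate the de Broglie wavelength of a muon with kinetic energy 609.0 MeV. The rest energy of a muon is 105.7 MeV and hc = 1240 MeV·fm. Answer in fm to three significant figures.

Total energy E = KE + m₀c² = 609.0 + 105.7 = 714.7 MeV.
(pc)² = E² − (m₀c²)² = (714.7)² − (105.7)² = 4.996 × 10⁵ MeV², so pc = 706.8 MeV.
λ = hc/(pc) = 1240 MeV·fm / 706.8 MeV = 1.75 fm.

λ = 1.75 fm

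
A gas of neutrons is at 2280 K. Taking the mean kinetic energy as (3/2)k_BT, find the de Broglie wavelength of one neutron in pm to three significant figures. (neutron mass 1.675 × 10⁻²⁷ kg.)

λ = 52.7 pm

KE = (3/2)k_BT = 1.5 × 1.381 × 10⁻²³ × 2280 = 4.723 × 10⁻²⁰ J.
p = √(2mKE) = √(2 × 1.675 × 10⁻²⁷ × 4.723 × 10⁻²⁰) = 1.258 × 10⁻²³ kg·m/s.
λ = h/p = 5.27 × 10⁻¹¹ m = 52.7 pm.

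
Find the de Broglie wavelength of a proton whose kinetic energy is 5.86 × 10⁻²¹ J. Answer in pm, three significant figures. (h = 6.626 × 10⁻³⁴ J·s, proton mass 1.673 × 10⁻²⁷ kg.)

p = √(2mKE) = √(2 × 1.673 × 10⁻²⁷ × 5.860 × 10⁻²¹) = 4.428 × 10⁻²⁴ kg·m/s.
λ = h/p = 6.626 × 10⁻³⁴ / 4.428 × 10⁻²⁴ = 1.50 × 10⁻¹⁰ m = 150 pm.

λ = 150 pm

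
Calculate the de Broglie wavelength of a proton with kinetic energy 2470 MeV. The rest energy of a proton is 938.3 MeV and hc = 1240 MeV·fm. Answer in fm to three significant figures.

Total energy E = KE + m₀c² = 2470 + 938.3 = 3408.3 MeV.
(pc)² = E² − (m₀c²)² = (3408.3)² − (938.3)² = 1.074 × 10⁷ MeV², so pc = 3277 MeV.
λ = hc/(pc) = 1240 MeV·fm / 3277 MeV = 0.378 fm.

λ = 0.378 fm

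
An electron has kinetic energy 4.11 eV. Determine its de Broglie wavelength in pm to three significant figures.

λ = 605 pm

KE = 4.11 eV = 6.584 × 10⁻¹⁹ J.
p = √(2mKE) = √(2 × 9.109 × 10⁻³¹ × 6.584 × 10⁻¹⁹) = 1.095 × 10⁻²⁴ kg·m/s.
λ = h/p = 6.626 × 10⁻³⁴ / 1.095 × 10⁻²⁴ = 6.05 × 10⁻¹⁰ m = 605 pm.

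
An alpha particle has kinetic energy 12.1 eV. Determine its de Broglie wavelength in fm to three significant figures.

λ = 4130 fm

KE = 12.1 eV = 1.938 × 10⁻¹⁸ J.
p = √(2mKE) = √(2 × 6.645 × 10⁻²⁷ × 1.938 × 10⁻¹⁸) = 1.605 × 10⁻²² kg·m/s.
λ = h/p = 6.626 × 10⁻³⁴ / 1.605 × 10⁻²² = 4.13 × 10⁻¹² m = 4130 fm.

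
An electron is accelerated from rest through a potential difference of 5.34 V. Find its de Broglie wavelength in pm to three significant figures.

λ = 531 pm

KE = eV = 1.602 × 10⁻¹⁹ × 5.340 = 8.555 × 10⁻¹⁹ J.
p = √(2mKE) = √(2 × 9.109 × 10⁻³¹ × 8.555 × 10⁻¹⁹) = 1.248 × 10⁻²⁴ kg·m/s.
λ = h/p = 6.626 × 10⁻³⁴ / 1.248 × 10⁻²⁴ = 5.31 × 10⁻¹⁰ m = 531 pm.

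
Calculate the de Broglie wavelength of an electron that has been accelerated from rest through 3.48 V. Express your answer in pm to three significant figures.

λ = 657 pm

KE = eV = 1.602 × 10⁻¹⁹ × 3.480 = 5.575 × 10⁻¹⁹ J.
p = √(2mKE) = √(2 × 9.109 × 10⁻³¹ × 5.575 × 10⁻¹⁹) = 1.008 × 10⁻²⁴ kg·m/s.
λ = h/p = 6.626 × 10⁻³⁴ / 1.008 × 10⁻²⁴ = 6.57 × 10⁻¹⁰ m = 657 pm.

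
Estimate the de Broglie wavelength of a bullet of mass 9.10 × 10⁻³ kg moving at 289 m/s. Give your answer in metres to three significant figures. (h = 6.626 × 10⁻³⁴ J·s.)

λ = 2.52 × 10⁻³⁴ m

p = mv = 9.10 × 10⁻³ × 289 = 2.630 kg·m/s.
λ = h/p = 6.626 × 10⁻³⁴ / 2.630 = 2.52 × 10⁻³⁴ m.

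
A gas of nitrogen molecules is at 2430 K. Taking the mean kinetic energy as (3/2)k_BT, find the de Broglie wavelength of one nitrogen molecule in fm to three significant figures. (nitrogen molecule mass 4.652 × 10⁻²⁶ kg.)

λ = 9680 fm

KE = (3/2)k_BT = 1.5 × 1.381 × 10⁻²³ × 2430 = 5.034 × 10⁻²⁰ J.
p = √(2mKE) = √(2 × 4.652 × 10⁻²⁶ × 5.034 × 10⁻²⁰) = 6.844 × 10⁻²³ kg·m/s.
λ = h/p = 9.68 × 10⁻¹² m = 9680 fm.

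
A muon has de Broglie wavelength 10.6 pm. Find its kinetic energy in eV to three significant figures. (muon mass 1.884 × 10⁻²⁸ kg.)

p = h/λ = 6.626 × 10⁻³⁴ / 1.060 × 10⁻¹¹ = 6.251 × 10⁻²³ kg·m/s.
KE = p²/(2m) = (6.251 × 10⁻²³)² / (2 × 1.884 × 10⁻²⁸) = 1.037 × 10⁻¹⁷ J = 64.7 eV.

KE = 64.7 eV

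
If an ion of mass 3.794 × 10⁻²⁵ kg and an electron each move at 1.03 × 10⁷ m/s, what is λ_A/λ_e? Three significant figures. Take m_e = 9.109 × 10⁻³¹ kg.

At fixed v, p = mv so λ = h/(mv) ∝ 1/m.
λ_A/λ_e = m_e/m_A = 9.109 × 10⁻³¹/3.794 × 10⁻²⁵ = 2.40 × 10⁻⁶.

λ_A/λ_e = 2.40 × 10⁻⁶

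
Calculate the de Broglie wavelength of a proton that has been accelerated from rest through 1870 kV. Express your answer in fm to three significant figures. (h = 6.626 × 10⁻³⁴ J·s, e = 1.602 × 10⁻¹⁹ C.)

λ = 20.9 fm

KE = eV = 1.602 × 10⁻¹⁹ × 1.870 × 10⁶ = 2.996 × 10⁻¹³ J.
p = √(2mKE) = √(2 × 1.673 × 10⁻²⁷ × 2.996 × 10⁻¹³) = 3.166 × 10⁻²⁰ kg·m/s.
λ = h/p = 6.626 × 10⁻³⁴ / 3.166 × 10⁻²⁰ = 2.09 × 10⁻¹⁴ m = 20.9 fm.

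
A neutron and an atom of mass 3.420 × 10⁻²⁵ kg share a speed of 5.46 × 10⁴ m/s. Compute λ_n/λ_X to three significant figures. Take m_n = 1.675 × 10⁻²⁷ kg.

At fixed v, p = mv so λ = h/(mv) ∝ 1/m.
λ_n/λ_X = m_X/m_n = 3.420 × 10⁻²⁵/1.675 × 10⁻²⁷ = 204.

λ_n/λ_X = 204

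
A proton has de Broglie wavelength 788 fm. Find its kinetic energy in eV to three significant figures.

p = h/λ = 6.626 × 10⁻³⁴ / 7.880 × 10⁻¹³ = 8.409 × 10⁻²² kg·m/s.
KE = p²/(2m) = (8.409 × 10⁻²²)² / (2 × 1.673 × 10⁻²⁷) = 2.113 × 10⁻¹⁶ J = 1320 eV.

KE = 1320 eV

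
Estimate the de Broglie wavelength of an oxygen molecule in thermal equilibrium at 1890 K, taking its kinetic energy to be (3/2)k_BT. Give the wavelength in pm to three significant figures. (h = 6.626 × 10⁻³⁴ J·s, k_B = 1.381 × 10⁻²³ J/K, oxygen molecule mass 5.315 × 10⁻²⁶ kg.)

λ = 10.3 pm

KE = (3/2)k_BT = 1.5 × 1.381 × 10⁻²³ × 1890 = 3.915 × 10⁻²⁰ J.
p = √(2mKE) = √(2 × 5.315 × 10⁻²⁶ × 3.915 × 10⁻²⁰) = 6.451 × 10⁻²³ kg·m/s.
λ = h/p = 1.03 × 10⁻¹¹ m = 10.3 pm.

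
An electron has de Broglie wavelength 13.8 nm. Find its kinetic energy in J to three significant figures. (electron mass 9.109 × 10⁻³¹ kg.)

KE = 1.27 × 10⁻²¹ J

p = h/λ = 6.626 × 10⁻³⁴ / 1.380 × 10⁻⁸ = 4.801 × 10⁻²⁶ kg·m/s.
KE = p²/(2m) = (4.801 × 10⁻²⁶)² / (2 × 9.109 × 10⁻³¹) = 1.265 × 10⁻²¹ J = 1.27 × 10⁻²¹ J.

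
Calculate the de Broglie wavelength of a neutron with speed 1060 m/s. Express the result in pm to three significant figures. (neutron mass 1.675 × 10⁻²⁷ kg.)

p = mv = 1.675 × 10⁻²⁷ × 1060 = 1.776 × 10⁻²⁴ kg·m/s.
λ = h/p = 6.626 × 10⁻³⁴ / 1.776 × 10⁻²⁴ = 3.73 × 10⁻¹⁰ m = 373 pm.

λ = 373 pm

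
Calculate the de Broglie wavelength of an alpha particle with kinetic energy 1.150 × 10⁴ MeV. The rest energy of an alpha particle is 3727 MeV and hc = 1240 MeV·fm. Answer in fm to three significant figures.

Total energy E = KE + m₀c² = 1.150 × 10⁴ + 3727 = 15227 MeV.
(pc)² = E² − (m₀c²)² = (15227)² − (3727)² = 2.180 × 10⁸ MeV², so pc = 1.476 × 10⁴ MeV.
λ = hc/(pc) = 1240 MeV·fm / 1.476 × 10⁴ MeV = 0.0840 fm.

λ = 0.0840 fm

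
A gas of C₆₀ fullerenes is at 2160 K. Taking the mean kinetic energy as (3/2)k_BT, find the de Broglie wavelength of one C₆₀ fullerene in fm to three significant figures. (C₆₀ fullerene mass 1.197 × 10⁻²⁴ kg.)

KE = (3/2)k_BT = 1.5 × 1.381 × 10⁻²³ × 2160 = 4.474 × 10⁻²⁰ J.
p = √(2mKE) = √(2 × 1.197 × 10⁻²⁴ × 4.474 × 10⁻²⁰) = 3.273 × 10⁻²² kg·m/s.
λ = h/p = 2.02 × 10⁻¹² m = 2020 fm.

λ = 2020 fm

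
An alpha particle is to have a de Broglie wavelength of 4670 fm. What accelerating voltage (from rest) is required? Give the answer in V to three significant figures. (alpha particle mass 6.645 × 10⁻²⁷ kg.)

p = h/λ = 6.626 × 10⁻³⁴ / 4.670 × 10⁻¹² = 1.419 × 10⁻²² kg·m/s.
KE = p²/(2m) = 1.515 × 10⁻¹⁸ J.
V = KE/2e = 1.515 × 10⁻¹⁸ / (2 × 1.602 × 10⁻¹⁹) = 4.73 V.

V = 4.73 V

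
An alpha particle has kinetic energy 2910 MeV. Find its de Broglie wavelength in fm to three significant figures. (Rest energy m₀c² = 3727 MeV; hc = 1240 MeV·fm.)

Total energy E = KE + m₀c² = 2910 + 3727 = 6637 MeV.
(pc)² = E² − (m₀c²)² = (6637)² − (3727)² = 3.016 × 10⁷ MeV², so pc = 5492 MeV.
λ = hc/(pc) = 1240 MeV·fm / 5492 MeV = 0.226 fm.

λ = 0.226 fm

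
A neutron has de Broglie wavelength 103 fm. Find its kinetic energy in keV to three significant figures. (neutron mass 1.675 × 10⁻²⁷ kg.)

p = h/λ = 6.626 × 10⁻³⁴ / 1.030 × 10⁻¹³ = 6.433 × 10⁻²¹ kg·m/s.
KE = p²/(2m) = (6.433 × 10⁻²¹)² / (2 × 1.675 × 10⁻²⁷) = 1.235 × 10⁻¹⁴ J = 77.1 keV.

KE = 77.1 keV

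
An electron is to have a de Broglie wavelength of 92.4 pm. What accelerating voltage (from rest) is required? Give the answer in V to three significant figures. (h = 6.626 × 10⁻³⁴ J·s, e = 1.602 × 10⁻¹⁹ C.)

V = 176 V

p = h/λ = 6.626 × 10⁻³⁴ / 9.240 × 10⁻¹¹ = 7.171 × 10⁻²⁴ kg·m/s.
KE = p²/(2m) = 2.823 × 10⁻¹⁷ J.
V = KE/e = 2.823 × 10⁻¹⁷ / (1.602 × 10⁻¹⁹) = 176 V.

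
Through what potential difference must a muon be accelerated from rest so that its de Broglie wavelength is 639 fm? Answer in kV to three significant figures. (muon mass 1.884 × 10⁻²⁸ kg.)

V = 17.8 kV

p = h/λ = 6.626 × 10⁻³⁴ / 6.390 × 10⁻¹³ = 1.037 × 10⁻²¹ kg·m/s.
KE = p²/(2m) = 2.854 × 10⁻¹⁵ J.
V = KE/e = 2.854 × 10⁻¹⁵ / (1.602 × 10⁻¹⁹) = 17.8 kV.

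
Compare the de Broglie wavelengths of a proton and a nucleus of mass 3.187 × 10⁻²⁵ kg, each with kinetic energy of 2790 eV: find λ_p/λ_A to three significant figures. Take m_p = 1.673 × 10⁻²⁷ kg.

At fixed KE, p = √(2mKE) so λ = h/p ∝ 1/√m.
λ_p/λ_A = √(m_A/m_p) = √(3.187 × 10⁻²⁵/1.673 × 10⁻²⁷) = √(190.5) = 13.8.

λ_p/λ_A = 13.8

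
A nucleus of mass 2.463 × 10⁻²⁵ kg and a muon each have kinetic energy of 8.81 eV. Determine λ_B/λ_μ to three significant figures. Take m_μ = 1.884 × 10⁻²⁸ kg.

λ_B/λ_μ = 0.0277

At fixed KE, p = √(2mKE) so λ = h/p ∝ 1/√m.
λ_B/λ_μ = √(m_μ/m_B) = √(1.884 × 10⁻²⁸/2.463 × 10⁻²⁵) = √(7.649 × 10⁻⁴) = 0.0277.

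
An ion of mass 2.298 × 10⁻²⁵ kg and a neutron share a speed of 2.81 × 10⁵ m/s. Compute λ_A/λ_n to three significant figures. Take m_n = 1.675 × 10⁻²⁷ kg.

λ_A/λ_n = 7.29 × 10⁻³

At fixed v, p = mv so λ = h/(mv) ∝ 1/m.
λ_A/λ_n = m_n/m_A = 1.675 × 10⁻²⁷/2.298 × 10⁻²⁵ = 7.29 × 10⁻³.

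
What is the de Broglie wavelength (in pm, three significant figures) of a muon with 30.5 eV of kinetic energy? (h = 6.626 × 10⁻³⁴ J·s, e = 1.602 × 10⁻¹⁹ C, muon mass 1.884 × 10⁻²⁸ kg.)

KE = 30.5 eV = 4.886 × 10⁻¹⁸ J.
p = √(2mKE) = √(2 × 1.884 × 10⁻²⁸ × 4.886 × 10⁻¹⁸) = 4.291 × 10⁻²³ kg·m/s.
λ = h/p = 6.626 × 10⁻³⁴ / 4.291 × 10⁻²³ = 1.54 × 10⁻¹¹ m = 15.4 pm.

λ = 15.4 pm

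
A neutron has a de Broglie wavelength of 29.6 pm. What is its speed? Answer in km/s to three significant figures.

v = 13.4 km/s

p = h/λ = 6.626 × 10⁻³⁴ / 2.960 × 10⁻¹¹ = 2.239 × 10⁻²³ kg·m/s.
v = p/m = 2.239 × 10⁻²³ / 1.675 × 10⁻²⁷ = 1.34 × 10⁴ m/s = 13.4 km/s.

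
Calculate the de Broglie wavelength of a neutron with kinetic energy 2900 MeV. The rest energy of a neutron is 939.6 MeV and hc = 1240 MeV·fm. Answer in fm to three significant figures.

λ = 0.333 fm

Total energy E = KE + m₀c² = 2900 + 939.6 = 3839.6 MeV.
(pc)² = E² − (m₀c²)² = (3839.6)² − (939.6)² = 1.386 × 10⁷ MeV², so pc = 3723 MeV.
λ = hc/(pc) = 1240 MeV·fm / 3723 MeV = 0.333 fm.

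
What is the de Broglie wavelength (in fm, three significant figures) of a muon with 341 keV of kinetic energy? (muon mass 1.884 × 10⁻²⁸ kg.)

λ = 146 fm

KE = 341 keV = 5.463 × 10⁻¹⁴ J.
p = √(2mKE) = √(2 × 1.884 × 10⁻²⁸ × 5.463 × 10⁻¹⁴) = 4.537 × 10⁻²¹ kg·m/s.
λ = h/p = 6.626 × 10⁻³⁴ / 4.537 × 10⁻²¹ = 1.46 × 10⁻¹³ m = 146 fm.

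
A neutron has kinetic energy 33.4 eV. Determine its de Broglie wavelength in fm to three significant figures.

KE = 33.4 eV = 5.351 × 10⁻¹⁸ J.
p = √(2mKE) = √(2 × 1.675 × 10⁻²⁷ × 5.351 × 10⁻¹⁸) = 1.339 × 10⁻²² kg·m/s.
λ = h/p = 6.626 × 10⁻³⁴ / 1.339 × 10⁻²² = 4.95 × 10⁻¹² m = 4950 fm.

λ = 4950 fm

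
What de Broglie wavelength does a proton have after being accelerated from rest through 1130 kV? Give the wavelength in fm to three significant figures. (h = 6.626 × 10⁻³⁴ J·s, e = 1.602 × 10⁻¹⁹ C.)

KE = eV = 1.602 × 10⁻¹⁹ × 1.130 × 10⁶ = 1.810 × 10⁻¹³ J.
p = √(2mKE) = √(2 × 1.673 × 10⁻²⁷ × 1.810 × 10⁻¹³) = 2.461 × 10⁻²⁰ kg·m/s.
λ = h/p = 6.626 × 10⁻³⁴ / 2.461 × 10⁻²⁰ = 2.69 × 10⁻¹⁴ m = 26.9 fm.

λ = 26.9 fm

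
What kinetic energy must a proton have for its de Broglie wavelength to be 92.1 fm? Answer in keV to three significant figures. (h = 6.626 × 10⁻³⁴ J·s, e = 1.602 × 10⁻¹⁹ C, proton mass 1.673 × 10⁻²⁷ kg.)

KE = 96.6 keV

p = h/λ = 6.626 × 10⁻³⁴ / 9.210 × 10⁻¹⁴ = 7.194 × 10⁻²¹ kg·m/s.
KE = p²/(2m) = (7.194 × 10⁻²¹)² / (2 × 1.673 × 10⁻²⁷) = 1.547 × 10⁻¹⁴ J = 96.6 keV.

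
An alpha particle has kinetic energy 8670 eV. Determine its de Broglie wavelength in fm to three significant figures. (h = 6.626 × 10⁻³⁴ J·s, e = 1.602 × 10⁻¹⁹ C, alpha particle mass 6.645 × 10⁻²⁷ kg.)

λ = 154 fm

KE = 8670 eV = 1.389 × 10⁻¹⁵ J.
p = √(2mKE) = √(2 × 6.645 × 10⁻²⁷ × 1.389 × 10⁻¹⁵) = 4.296 × 10⁻²¹ kg·m/s.
λ = h/p = 6.626 × 10⁻³⁴ / 4.296 × 10⁻²¹ = 1.54 × 10⁻¹³ m = 154 fm.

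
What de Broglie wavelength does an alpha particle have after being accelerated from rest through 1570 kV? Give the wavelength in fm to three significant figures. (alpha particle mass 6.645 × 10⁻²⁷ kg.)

λ = 8.10 fm

KE = 2eV = 2 × 1.602 × 10⁻¹⁹ × 1.570 × 10⁶ = 5.030 × 10⁻¹³ J.
p = √(2mKE) = √(2 × 6.645 × 10⁻²⁷ × 5.030 × 10⁻¹³) = 8.176 × 10⁻²⁰ kg·m/s.
λ = h/p = 6.626 × 10⁻³⁴ / 8.176 × 10⁻²⁰ = 8.10 × 10⁻¹⁵ m = 8.10 fm.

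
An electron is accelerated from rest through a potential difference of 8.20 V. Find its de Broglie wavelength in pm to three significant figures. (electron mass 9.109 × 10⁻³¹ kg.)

λ = 428 pm

KE = eV = 1.602 × 10⁻¹⁹ × 8.200 = 1.314 × 10⁻¹⁸ J.
p = √(2mKE) = √(2 × 9.109 × 10⁻³¹ × 1.314 × 10⁻¹⁸) = 1.547 × 10⁻²⁴ kg·m/s.
λ = h/p = 6.626 × 10⁻³⁴ / 1.547 × 10⁻²⁴ = 4.28 × 10⁻¹⁰ m = 428 pm.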